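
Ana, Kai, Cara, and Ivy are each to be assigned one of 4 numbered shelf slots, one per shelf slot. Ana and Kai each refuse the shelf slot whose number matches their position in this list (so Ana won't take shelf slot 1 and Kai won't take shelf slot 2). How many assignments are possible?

Let Aᵢ (for i ∈ {1, 2}) be the placements that put person i in their forbidden shelf slot. Any j of these fix j positions, leaving (4−j)! ways to fill the rest, and there are C(2,j) ways to pick which j.
By inclusion–exclusion, the number of valid placements is Σ_{j=0}^{2} (−1)^j C(2,j)·(4−j)!.
Computing: 24 − 12 + 2 = 14.

14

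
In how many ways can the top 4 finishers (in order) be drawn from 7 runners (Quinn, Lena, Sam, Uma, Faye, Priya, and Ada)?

840

This is an ordered selection of 4 from 7: P(7,4).
That gives 7 × 6 × 5 × 4 = 840.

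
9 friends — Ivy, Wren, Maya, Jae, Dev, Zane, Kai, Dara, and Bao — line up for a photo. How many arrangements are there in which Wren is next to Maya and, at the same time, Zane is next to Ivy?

20160

Treat {Wren,Maya} as one block (2 orders) and {Zane,Ivy} as another (2 orders).
That leaves 7 units to arrange: 2 × 2 × 7! = 4 × 5040 = 20160.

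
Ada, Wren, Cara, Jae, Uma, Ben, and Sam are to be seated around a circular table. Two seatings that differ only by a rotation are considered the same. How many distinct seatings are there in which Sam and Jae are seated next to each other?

240

Treat {Sam, Jae} as one unit (2 internal orders) and seat the resulting 6 units around the table: (5)! circular arrangements.
So 2 × (5)! = 2 × 120 = 240.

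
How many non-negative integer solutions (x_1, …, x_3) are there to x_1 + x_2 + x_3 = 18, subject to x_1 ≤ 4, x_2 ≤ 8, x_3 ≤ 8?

6

Without the upper bounds there are C(20,2) = 190 ways to split 18 among 3 variables.
Subtract solutions that violate a single cap (substitute x_i' = x_i − (cap_i+1)): x_1 ≥ 5 gives C(15,2) = 105; x_2 ≥ 9 gives C(11,2) = 55; x_3 ≥ 9 gives C(11,2) = 55. Together 215.
Add back pairs where two caps are both exceeded: 15 + 15 + 1 = 31.
By inclusion–exclusion the count is 190 − 215 + 31 = 6.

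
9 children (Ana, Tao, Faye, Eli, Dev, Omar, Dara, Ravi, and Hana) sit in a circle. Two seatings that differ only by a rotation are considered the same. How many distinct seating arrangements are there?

Around a circle, 9 distinct people have 9!/9 = (8)! = 40320 rotationally distinct seatings.

40320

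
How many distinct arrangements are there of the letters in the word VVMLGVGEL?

15120

Letter multiplicities in VVMLGVGEL: E×1, G×2, L×2, M×1, V×3.
Dividing 9! = 362880 by 3!·2!·2! = 24 for the repeated letters gives 15120.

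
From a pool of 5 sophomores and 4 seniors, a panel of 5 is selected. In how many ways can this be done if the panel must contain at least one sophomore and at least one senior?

Unrestricted: C(9,5) = 126 ways to pick any 5 of the 9.
Selections missing a whole group: no sophomores → C(4,5) = 0; no seniors → C(5,5) = 1.
Both groups omitted at once is impossible, so 126 − 1 = 125.

125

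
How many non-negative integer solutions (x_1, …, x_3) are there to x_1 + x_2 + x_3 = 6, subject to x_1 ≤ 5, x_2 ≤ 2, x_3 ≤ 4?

14

Ignoring the caps, the number of non-negative solutions to x_1+…+x_3 = 6 is C(8,2) = 28.
Subtract solutions that violate a single cap (substitute x_i' = x_i − (cap_i+1)): x_1 ≥ 6 gives C(2,2) = 1; x_2 ≥ 3 gives C(5,2) = 10; x_3 ≥ 5 gives C(3,2) = 3. Together 14.
No two caps can be exceeded simultaneously, so the pair terms are all 0.
By inclusion–exclusion the count is 28 − 14 + 0 = 14.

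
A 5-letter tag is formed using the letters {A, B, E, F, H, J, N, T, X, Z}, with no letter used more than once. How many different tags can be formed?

30240

Choose and order 5 of the 10 symbols: the first letter has 10 options, the next 9, and so on down to 6.
10 × 9 × 8 × 7 × 6 = 30240.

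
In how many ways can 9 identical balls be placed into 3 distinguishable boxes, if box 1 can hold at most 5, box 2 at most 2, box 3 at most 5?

By stars and bars, unrestricted non-negative solutions to x_1+…+x_3 = 9 number C(9+2,2) = 55.
Subtract solutions that violate a single cap (substitute x_i' = x_i − (cap_i+1)): x_1 ≥ 6 gives C(5,2) = 10; x_2 ≥ 3 gives C(8,2) = 28; x_3 ≥ 6 gives C(5,2) = 10. Together 48.
Add back pairs where two caps are both exceeded: 1 + 0 + 1 = 2.
By inclusion–exclusion the count is 55 − 48 + 2 = 9.

9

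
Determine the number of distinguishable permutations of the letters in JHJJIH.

60

JHJJIH has 6 letters with H appearing twice and J appearing 3 times.
The number of distinct arrangements is 6!/(3!·2!) = 720/12 = 60.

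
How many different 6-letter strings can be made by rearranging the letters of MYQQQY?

60

MYQQQY has 6 letters with Q appearing 3 times and Y appearing twice.
The number of distinct arrangements is 6!/(3!·2!) = 720/12 = 60.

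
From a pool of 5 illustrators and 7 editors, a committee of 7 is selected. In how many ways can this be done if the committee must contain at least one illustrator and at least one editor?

791

With no constraint there are C(12,7) = 792 possible selections.
Subtract selections that omit an entire group: no illustrators → C(7,7) = 1; no editors → C(5,7) = 0.
Both groups omitted at once is impossible, so 792 − 1 = 791.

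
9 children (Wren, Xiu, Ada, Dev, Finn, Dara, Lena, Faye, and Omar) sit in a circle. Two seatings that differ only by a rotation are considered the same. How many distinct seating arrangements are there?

40320

Around a circle, 9 distinct people have 9!/9 = (8)! = 40320 rotationally distinct seatings.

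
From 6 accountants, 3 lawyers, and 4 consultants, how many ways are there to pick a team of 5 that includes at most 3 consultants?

Split by how many consultants are chosen (0 through 3).
Sum: C(4,0)·C(9,5) + C(4,1)·C(9,4) + C(4,2)·C(9,3) + C(4,3)·C(9,2) = 126 + 504 + 504 + 144 = 1278.

1278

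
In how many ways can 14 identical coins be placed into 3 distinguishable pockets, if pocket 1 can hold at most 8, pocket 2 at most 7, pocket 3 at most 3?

14

Ignoring the caps, the number of non-negative solutions to x_1+…+x_3 = 14 is C(16,2) = 120.
Subtract solutions that violate a single cap (substitute x_i' = x_i − (cap_i+1)): x_1 ≥ 9 gives C(7,2) = 21; x_2 ≥ 8 gives C(8,2) = 28; x_3 ≥ 4 gives C(12,2) = 66. Together 115.
Add back pairs where two caps are both exceeded: 0 + 3 + 6 = 9.
By inclusion–exclusion the count is 120 − 115 + 9 = 14.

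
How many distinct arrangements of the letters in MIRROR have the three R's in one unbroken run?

Treat the 3 copies of R as a single block. The multiset to arrange is then {RRR, I, M, O}, 4 items in all.
All 4 items are distinct, so there are (4)! = 24 arrangements.

24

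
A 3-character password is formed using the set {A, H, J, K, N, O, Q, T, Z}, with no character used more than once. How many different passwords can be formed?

This is a permutation of 3 out of 9: P(9,3) = 9!/6!.
That product is 9 × 8 × 7 = 504.

504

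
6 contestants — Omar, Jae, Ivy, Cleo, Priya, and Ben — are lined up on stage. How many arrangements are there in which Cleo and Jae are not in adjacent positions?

Of the 6! = 720 arrangements, those with Cleo and Jae adjacent number 2 × 5! = 240 (treat the pair as a block with 2 internal orders).
So 720 − 240 = 480 arrangements keep them apart.

480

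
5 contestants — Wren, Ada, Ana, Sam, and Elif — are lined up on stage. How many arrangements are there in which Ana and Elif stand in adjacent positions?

Glue Ana and Elif into one block (2 internal orders), leaving 4 units to arrange in a row.
That gives 2 × 4! = 2 × 24 = 48.

48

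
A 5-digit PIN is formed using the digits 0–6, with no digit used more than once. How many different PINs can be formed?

Choose and order 5 of the 7 symbols: the first digit has 7 options, the next 6, and so on down to 3.
7 × 6 × 5 × 4 × 3 = 2520.

2520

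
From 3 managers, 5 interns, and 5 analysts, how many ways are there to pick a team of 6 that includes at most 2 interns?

Split by how many interns are chosen (0 through 2).
Sum: C(5,0)·C(8,6) + C(5,1)·C(8,5) + C(5,2)·C(8,4) = 28 + 280 + 700 = 1008.

1008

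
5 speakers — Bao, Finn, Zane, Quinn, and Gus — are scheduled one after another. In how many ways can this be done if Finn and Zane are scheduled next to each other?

48

Treat {Finn, Zane} as a single unit. There are 4 units to order, and the pair itself can be ordered 2 ways.
That gives 2 × 4! = 2 × 24 = 48.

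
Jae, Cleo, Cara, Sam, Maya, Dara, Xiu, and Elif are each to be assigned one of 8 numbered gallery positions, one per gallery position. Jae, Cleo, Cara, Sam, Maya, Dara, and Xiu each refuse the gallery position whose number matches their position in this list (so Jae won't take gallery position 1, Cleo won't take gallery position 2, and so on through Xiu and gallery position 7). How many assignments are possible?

Let Aᵢ (for 1 ≤ i ≤ 7) be the placements that put person i in their forbidden gallery position. Any j of these fix j positions, leaving (8−j)! ways to fill the rest, and there are C(7,j) ways to pick which j.
By inclusion–exclusion, the number of valid placements is Σ_{j=0}^{7} (−1)^j C(7,j)·(8−j)!.
Computing: 40320 − 35280 + 15120 − 4200 + 840 − 126 + 14 − 1 = 16687.

16687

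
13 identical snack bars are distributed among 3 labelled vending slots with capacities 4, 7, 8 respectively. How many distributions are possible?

25

Without the upper bounds there are C(15,2) = 105 ways to split 13 among 3 vending slots.
Subtract solutions that violate a single cap (substitute x_i' = x_i − (cap_i+1)): x_1 ≥ 5 gives C(10,2) = 45; x_2 ≥ 8 gives C(7,2) = 21; x_3 ≥ 9 gives C(6,2) = 15. Together 81.
Add back pairs where two caps are both exceeded: 1 + 0 + 0 = 1.
By inclusion–exclusion the count is 105 − 81 + 1 = 25.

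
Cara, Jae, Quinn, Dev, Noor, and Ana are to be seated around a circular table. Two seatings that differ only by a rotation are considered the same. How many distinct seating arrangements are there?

Around a circle, 6 distinct people have 6!/6 = (5)! = 120 rotationally distinct seatings.

120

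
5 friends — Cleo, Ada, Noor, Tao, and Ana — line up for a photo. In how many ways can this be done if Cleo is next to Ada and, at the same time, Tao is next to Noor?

Treat {Cleo,Ada} as one block (2 orders) and {Tao,Noor} as another (2 orders).
That leaves 3 units to arrange: 2 × 2 × 3! = 4 × 6 = 24.

24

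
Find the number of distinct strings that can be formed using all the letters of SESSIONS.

SESSIONS has 8 letters with S appearing 4 times.
Dividing 8! = 40320 by 4! = 24 for the repeated letters gives 1680.

1680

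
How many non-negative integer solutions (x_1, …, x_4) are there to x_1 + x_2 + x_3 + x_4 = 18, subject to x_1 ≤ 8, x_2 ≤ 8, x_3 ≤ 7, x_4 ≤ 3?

129

Ignoring the caps, the number of non-negative solutions to x_1+…+x_4 = 18 is C(21,3) = 1330.
Subtract solutions that violate a single cap (substitute x_i' = x_i − (cap_i+1)): x_1 ≥ 9 gives C(12,3) = 220; x_2 ≥ 9 gives C(12,3) = 220; x_3 ≥ 8 gives C(13,3) = 286; x_4 ≥ 4 gives C(17,3) = 680. Together 1406.
Add back pairs where two caps are both exceeded: 1 + 4 + 56 + 4 + 56 + 84 = 205.
By inclusion–exclusion the count is 1330 − 1406 + 205 = 129.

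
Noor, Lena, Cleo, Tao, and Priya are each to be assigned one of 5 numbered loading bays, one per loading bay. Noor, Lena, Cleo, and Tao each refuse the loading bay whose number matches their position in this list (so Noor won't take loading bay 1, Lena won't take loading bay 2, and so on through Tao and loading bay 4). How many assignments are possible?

53

Let Aᵢ (for 1 ≤ i ≤ 4) be the placements that put person i in their forbidden loading bay. Any j of these fix j positions, leaving (5−j)! ways to fill the rest, and there are C(4,j) ways to pick which j.
By inclusion–exclusion, the number of valid placements is Σ_{j=0}^{4} (−1)^j C(4,j)·(5−j)!.
Computing: 120 − 96 + 36 − 8 + 1 = 53.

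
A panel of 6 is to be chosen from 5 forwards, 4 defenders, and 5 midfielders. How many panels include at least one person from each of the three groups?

2625

With no constraint there are C(14,6) = 3003 possible selections.
Selections missing a whole group: no forwards → C(9,6) = 84; no defenders → C(10,6) = 210; no midfielders → C(9,6) = 84.
Add back selections omitting two groups (i.e. drawn from a single group): C(5,6) + C(4,6) + C(5,6) = 0.
By inclusion–exclusion: 3003 − 378 + 0 = 2625.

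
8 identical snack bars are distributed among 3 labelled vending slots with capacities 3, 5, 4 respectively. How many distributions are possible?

14

Without the upper bounds there are C(10,2) = 45 ways to split 8 among 3 vending slots.
Subtract solutions that violate a single cap (substitute x_i' = x_i − (cap_i+1)): x_1 ≥ 4 gives C(6,2) = 15; x_2 ≥ 6 gives C(4,2) = 6; x_3 ≥ 5 gives C(5,2) = 10. Together 31.
No two caps can be exceeded simultaneously, so the pair terms are all 0.
By inclusion–exclusion the count is 45 − 31 + 0 = 14.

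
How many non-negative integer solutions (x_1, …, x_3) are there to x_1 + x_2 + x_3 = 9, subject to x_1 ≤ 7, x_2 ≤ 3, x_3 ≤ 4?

17

By stars and bars, unrestricted non-negative solutions to x_1+…+x_3 = 9 number C(9+2,2) = 55.
Subtract solutions that violate a single cap (substitute x_i' = x_i − (cap_i+1)): x_1 ≥ 8 gives C(3,2) = 3; x_2 ≥ 4 gives C(7,2) = 21; x_3 ≥ 5 gives C(6,2) = 15. Together 39.
Add back pairs where two caps are both exceeded: 0 + 0 + 1 = 1.
By inclusion–exclusion the count is 55 − 39 + 1 = 17.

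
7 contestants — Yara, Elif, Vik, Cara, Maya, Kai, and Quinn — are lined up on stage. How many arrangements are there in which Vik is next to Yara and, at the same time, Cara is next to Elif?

480

Treat {Vik,Yara} as one block (2 orders) and {Cara,Elif} as another (2 orders).
That leaves 5 units to arrange: 2 × 2 × 5! = 4 × 120 = 480.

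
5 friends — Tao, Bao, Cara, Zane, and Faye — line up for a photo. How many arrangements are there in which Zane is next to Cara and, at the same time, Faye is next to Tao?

24

Treat {Zane,Cara} as one block (2 orders) and {Faye,Tao} as another (2 orders).
That leaves 3 units to arrange: 2 × 2 × 3! = 4 × 6 = 24.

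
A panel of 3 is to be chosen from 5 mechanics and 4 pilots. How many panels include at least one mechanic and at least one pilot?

70

With no constraint there are C(9,3) = 84 possible selections.
Subtract selections that omit an entire group: no mechanics → C(4,3) = 4; no pilots → C(5,3) = 10.
Both groups omitted at once is impossible, so 84 − 14 = 70.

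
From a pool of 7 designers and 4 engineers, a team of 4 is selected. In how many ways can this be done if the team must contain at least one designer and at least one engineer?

294

Total 4-person selections from all 11: C(11,4) = 330.
Subtract selections that omit an entire group: no designers → C(4,4) = 1; no engineers → C(7,4) = 35.
Both groups omitted at once is impossible, so 330 − 36 = 294.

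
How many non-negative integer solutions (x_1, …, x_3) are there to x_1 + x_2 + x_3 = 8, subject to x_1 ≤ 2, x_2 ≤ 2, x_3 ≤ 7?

8

Without the upper bounds there are C(10,2) = 45 ways to split 8 among 3 variables.
Subtract solutions that violate a single cap (substitute x_i' = x_i − (cap_i+1)): x_1 ≥ 3 gives C(7,2) = 21; x_2 ≥ 3 gives C(7,2) = 21; x_3 ≥ 8 gives C(2,2) = 1. Together 43.
Add back pairs where two caps are both exceeded: 6 + 0 + 0 = 6.
By inclusion–exclusion the count is 45 − 43 + 6 = 8.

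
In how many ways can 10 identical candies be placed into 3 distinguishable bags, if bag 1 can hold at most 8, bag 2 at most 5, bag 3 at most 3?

Ignoring the caps, the number of non-negative solutions to x_1+…+x_3 = 10 is C(12,2) = 66.
Subtract solutions that violate a single cap (substitute x_i' = x_i − (cap_i+1)): x_1 ≥ 9 gives C(3,2) = 3; x_2 ≥ 6 gives C(6,2) = 15; x_3 ≥ 4 gives C(8,2) = 28. Together 46.
Add back pairs where two caps are both exceeded: 0 + 0 + 1 = 1.
By inclusion–exclusion the count is 66 − 46 + 1 = 21.

21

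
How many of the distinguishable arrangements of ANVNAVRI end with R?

630

With the last slot taken by R, it remains to arrange the other 7 letters (ANVNAVI).
Those 7 letters have A appearing twice, N appearing twice, and V appearing twice, giving (7)!/(2!·2!·2!) = 630.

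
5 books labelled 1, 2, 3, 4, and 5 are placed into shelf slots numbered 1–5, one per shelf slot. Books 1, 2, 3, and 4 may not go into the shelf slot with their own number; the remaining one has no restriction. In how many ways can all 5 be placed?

53

Let Aᵢ (for 1 ≤ i ≤ 4) be the placements that put book i in its forbidden shelf slot. Any j of these fix j positions, leaving (5−j)! ways to fill the rest, and there are C(4,j) ways to pick which j.
By inclusion–exclusion, the number of valid placements is Σ_{j=0}^{4} (−1)^j C(4,j)·(5−j)!.
Computing: 120 − 96 + 36 − 8 + 1 = 53.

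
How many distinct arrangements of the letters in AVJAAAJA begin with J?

With the first slot taken by J, it remains to arrange the other 7 letters (AVAAAJA).
Those 7 letters have A appearing 5 times, giving (7)!/(5!) = 42.

42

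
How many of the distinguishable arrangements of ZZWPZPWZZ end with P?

With the last slot taken by P, it remains to arrange the other 8 letters (ZZWZPWZZ).
Those 8 letters have W appearing twice and Z appearing 5 times, giving (8)!/(5!·2!) = 168.

168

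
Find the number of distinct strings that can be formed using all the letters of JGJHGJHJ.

The 8 letters of JGJHGJHJ have repeats: G appearing twice, H appearing twice, and J appearing 4 times.
The number of distinct arrangements is 8!/(4!·2!·2!) = 40320/96 = 420.

420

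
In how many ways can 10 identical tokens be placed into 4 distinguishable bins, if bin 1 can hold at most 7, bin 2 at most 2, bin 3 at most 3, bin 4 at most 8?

Ignoring the caps, the number of non-negative solutions to x_1+…+x_4 = 10 is C(13,3) = 286.
Subtract solutions that violate a single cap (substitute x_i' = x_i − (cap_i+1)): x_1 ≥ 8 gives C(5,3) = 10; x_2 ≥ 3 gives C(10,3) = 120; x_3 ≥ 4 gives C(9,3) = 84; x_4 ≥ 9 gives C(4,3) = 4. Together 218.
Add back pairs where two caps are both exceeded: 0 + 0 + 0 + 20 + 0 + 0 = 20.
By inclusion–exclusion the count is 286 − 218 + 20 = 88.

88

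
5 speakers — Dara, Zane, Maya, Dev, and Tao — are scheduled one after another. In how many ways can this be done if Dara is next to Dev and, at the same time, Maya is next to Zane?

Treat {Dara,Dev} as one block (2 orders) and {Maya,Zane} as another (2 orders).
That leaves 3 units to arrange: 2 × 2 × 3! = 4 × 6 = 24.

24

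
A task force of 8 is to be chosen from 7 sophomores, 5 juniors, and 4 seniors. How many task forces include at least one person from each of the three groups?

12201

With no constraint there are C(16,8) = 12870 possible selections.
Selections missing a whole group: no sophomores → C(9,8) = 9; no juniors → C(11,8) = 165; no seniors → C(12,8) = 495.
Add back selections omitting two groups (i.e. drawn from a single group): C(7,8) + C(5,8) + C(4,8) = 0.
By inclusion–exclusion: 12870 − 669 + 0 = 12201.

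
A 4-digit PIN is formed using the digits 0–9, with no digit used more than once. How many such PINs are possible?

5040

With no repetition, fill the 4 digits in order: 10 choices, then 9, down to 7.
10 × 9 × 8 × 7 = 5040.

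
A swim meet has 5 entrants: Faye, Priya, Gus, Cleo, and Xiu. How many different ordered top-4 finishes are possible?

120

There are 5 choices for 1st place, 4 for 2nd, and so on down to 2 for position 4.
That gives 5 × 4 × 3 × 2 = 120.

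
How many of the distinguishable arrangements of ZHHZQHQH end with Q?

105

Fix Q in the last position and arrange the remaining 7 letters.
Those 7 letters have H appearing 4 times and Z appearing twice, giving (7)!/(4!·2!) = 105.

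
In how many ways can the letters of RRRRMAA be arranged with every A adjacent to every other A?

30

Treat the 2 copies of A as a single block. The multiset to arrange is then {AA, M, R, R, R, R}, 6 items in all.
That gives (6)!/(4!) = 30 arrangements.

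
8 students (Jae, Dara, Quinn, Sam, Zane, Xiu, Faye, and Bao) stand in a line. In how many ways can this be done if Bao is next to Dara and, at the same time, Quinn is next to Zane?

2880

Treat {Bao,Dara} as one block (2 orders) and {Quinn,Zane} as another (2 orders).
That leaves 6 units to arrange: 2 × 2 × 6! = 4 × 720 = 2880.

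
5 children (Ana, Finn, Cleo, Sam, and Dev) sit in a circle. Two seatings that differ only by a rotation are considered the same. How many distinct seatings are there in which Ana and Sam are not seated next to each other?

12

Without the restriction there are (4)! = 24 seatings.
Those with Ana next to Sam: fuse the pair into one unit and seat 4 units around a circle — 2·(3)! = 12.
Subtracting, 24 − 12 = 12.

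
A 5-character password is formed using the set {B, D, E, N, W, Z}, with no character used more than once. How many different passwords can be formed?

720

This is a permutation of 5 out of 6: P(6,5) = 6!/1!.
6 × 5 × 4 × 3 × 2 = 720.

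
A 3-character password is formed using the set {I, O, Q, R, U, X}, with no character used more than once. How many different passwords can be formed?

Choose and order 3 of the 6 symbols: the first character has 6 options, the next 5, then 4.
6 × 5 × 4 = 120.

120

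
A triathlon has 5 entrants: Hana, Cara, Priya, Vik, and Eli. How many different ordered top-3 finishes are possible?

60

This is an ordered selection of 3 from 5: P(5,3).
That gives 5 × 4 × 3 = 60.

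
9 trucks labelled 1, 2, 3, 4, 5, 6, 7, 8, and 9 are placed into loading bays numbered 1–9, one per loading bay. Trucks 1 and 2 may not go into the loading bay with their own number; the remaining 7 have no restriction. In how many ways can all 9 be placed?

287280

Let Aᵢ (for i ∈ {1, 2}) be the placements that put truck i in its forbidden loading bay. Any j of these fix j positions, leaving (9−j)! ways to fill the rest, and there are C(2,j) ways to pick which j.
By inclusion–exclusion, the number of valid placements is Σ_{j=0}^{2} (−1)^j C(2,j)·(9−j)!.
Computing: 362880 − 80640 + 5040 = 287280.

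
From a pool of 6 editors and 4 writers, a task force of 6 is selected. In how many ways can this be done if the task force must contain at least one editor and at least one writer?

209

Unrestricted: C(10,6) = 210 ways to pick any 6 of the 10.
Subtract selections that omit an entire group: no editors → C(4,6) = 0; no writers → C(6,6) = 1.
Both groups omitted at once is impossible, so 210 − 1 = 209.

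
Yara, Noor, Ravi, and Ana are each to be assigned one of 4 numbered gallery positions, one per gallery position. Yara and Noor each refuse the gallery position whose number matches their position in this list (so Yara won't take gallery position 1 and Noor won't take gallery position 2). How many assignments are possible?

14

Let Aᵢ (for i ∈ {1, 2}) be the placements that put person i in their forbidden gallery position. Any j of these fix j positions, leaving (4−j)! ways to fill the rest, and there are C(2,j) ways to pick which j.
By inclusion–exclusion, the number of valid placements is Σ_{j=0}^{2} (−1)^j C(2,j)·(4−j)!.
Computing: 24 − 12 + 2 = 14.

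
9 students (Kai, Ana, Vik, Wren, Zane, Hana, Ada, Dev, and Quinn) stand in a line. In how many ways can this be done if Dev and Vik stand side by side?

Glue Dev and Vik into one block (2 internal orders), leaving 8 units to arrange in a row.
So the count is 2·(8)! = 80640.

80640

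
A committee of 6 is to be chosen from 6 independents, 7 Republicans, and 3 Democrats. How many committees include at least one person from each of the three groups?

With no constraint there are C(16,6) = 8008 possible selections.
Selections missing a whole group: no independents → C(10,6) = 210; no Republicans → C(9,6) = 84; no Democrats → C(13,6) = 1716.
Add back selections omitting two groups (i.e. drawn from a single group): C(6,6) + C(7,6) + C(3,6) = 8.
By inclusion–exclusion: 8008 − 2010 + 8 = 6006.

6006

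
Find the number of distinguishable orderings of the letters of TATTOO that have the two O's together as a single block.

Treat the 2 copies of O as a single block. The multiset to arrange is then {OO, A, T, T, T}, 5 items in all.
That gives (5)!/(3!) = 20 arrangements.

20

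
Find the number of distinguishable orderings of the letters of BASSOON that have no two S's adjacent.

Total arrangements of BASSOON: 7!/(2!·2!) = 1260.
Arrangements with the S's together: treat SS as one letter, giving (6)!/(2!) = 360.
Subtracting, 1260 − 360 = 900 arrangements keep the S's apart.

900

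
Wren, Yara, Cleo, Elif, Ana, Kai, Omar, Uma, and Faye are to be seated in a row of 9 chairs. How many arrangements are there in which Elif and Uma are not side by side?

282240

Of the 9! = 362880 arrangements, those with Elif and Uma adjacent number 2 × 8! = 80640 (treat the pair as a block with 2 internal orders).
So 362880 − 80640 = 282240 arrangements keep them apart.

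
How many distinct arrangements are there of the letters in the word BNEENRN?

BNEENRN has 7 letters with E appearing twice and N appearing 3 times.
So there are 7! / (3!·2!) = 420 distinguishable arrangements.

420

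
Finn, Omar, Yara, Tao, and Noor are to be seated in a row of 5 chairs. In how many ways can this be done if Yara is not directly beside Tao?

There are 5! = 120 arrangements in all. If Yara and Tao are adjacent, merging them into one block gives 2·(4)! = 48 arrangements.
So 120 − 48 = 72 arrangements keep them apart.

72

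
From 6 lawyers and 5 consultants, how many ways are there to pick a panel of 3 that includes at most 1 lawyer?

Split by how many lawyers are chosen (0 through 1).
Sum: C(6,0)·C(5,3) + C(6,1)·C(5,2) = 10 + 60 = 70.

70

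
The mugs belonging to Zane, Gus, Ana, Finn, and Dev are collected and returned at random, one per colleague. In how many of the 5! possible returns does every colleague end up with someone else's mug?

44

This is the derangement count D_5: permutations of 5 items with no fixed point.
By inclusion–exclusion this is Σ_{j=0}^{5} (−1)^j C(5,j)·(5−j)!.
Computing: 120 − 120 + 60 − 20 + 5 − 1 = 44.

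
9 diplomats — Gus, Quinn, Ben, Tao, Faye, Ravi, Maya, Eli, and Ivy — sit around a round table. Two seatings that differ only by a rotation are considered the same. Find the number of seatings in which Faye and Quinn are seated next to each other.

10080

Treat {Faye, Quinn} as one unit (2 internal orders) and seat the resulting 8 units around the table: (7)! circular arrangements.
So 2 × (7)! = 2 × 5040 = 10080.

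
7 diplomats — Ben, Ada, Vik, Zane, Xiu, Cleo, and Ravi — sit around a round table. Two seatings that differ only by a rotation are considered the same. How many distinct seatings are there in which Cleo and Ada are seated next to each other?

Glue Cleo and Ada into a block (2 internal orders). Seating 6 units around a circle gives (5)! arrangements.
So 2 × (5)! = 2 × 120 = 240.

240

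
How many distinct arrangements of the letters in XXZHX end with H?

4

Fix H in the last position and arrange the remaining 4 letters.
Those 4 letters have X appearing 3 times, giving (4)!/(3!) = 4.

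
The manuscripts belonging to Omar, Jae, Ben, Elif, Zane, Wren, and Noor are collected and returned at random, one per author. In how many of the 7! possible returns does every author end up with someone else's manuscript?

Let Aᵢ be the assignments in which author i gets their own manuscript. We want the size of the complement of A₁∪…∪A_7.
By inclusion–exclusion this is Σ_{j=0}^{7} (−1)^j C(7,j)·(7−j)!.
Computing: 5040 − 5040 + 2520 − 840 + 210 − 42 + 7 − 1 = 1854.

1854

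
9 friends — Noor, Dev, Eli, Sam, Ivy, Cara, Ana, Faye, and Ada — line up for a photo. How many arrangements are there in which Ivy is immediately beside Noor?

80640

Place the 7 others and the Ivy-Noor pair as 8 objects in a line; the pair has 2 internal arrangements.
So the count is 2·(8)! = 80640.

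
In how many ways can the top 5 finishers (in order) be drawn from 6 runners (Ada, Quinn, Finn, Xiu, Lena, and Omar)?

720

This is an ordered selection of 5 from 6: P(6,5).
That gives 6 × 5 × 4 × 3 × 2 = 720.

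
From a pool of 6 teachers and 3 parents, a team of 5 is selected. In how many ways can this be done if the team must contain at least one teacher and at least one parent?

120

Unrestricted: C(9,5) = 126 ways to pick any 5 of the 9.
Selections missing a whole group: no teachers → C(3,5) = 0; no parents → C(6,5) = 6.
Both groups omitted at once is impossible, so 126 − 6 = 120.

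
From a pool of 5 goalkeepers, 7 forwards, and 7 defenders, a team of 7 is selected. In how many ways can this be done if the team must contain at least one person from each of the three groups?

Total 7-person selections from all 19: C(19,7) = 50388.
Selections missing a whole group: no goalkeepers → C(14,7) = 3432; no forwards → C(12,7) = 792; no defenders → C(12,7) = 792.
Add back selections omitting two groups (i.e. drawn from a single group): C(5,7) + C(7,7) + C(7,7) = 2.
By inclusion–exclusion: 50388 − 5016 + 2 = 45374.

45374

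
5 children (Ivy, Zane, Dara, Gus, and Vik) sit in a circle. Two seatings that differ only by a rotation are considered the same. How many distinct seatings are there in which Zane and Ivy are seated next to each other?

Treat {Zane, Ivy} as one unit (2 internal orders) and seat the resulting 4 units around the table: (3)! circular arrangements.
So 2 × (3)! = 2 × 6 = 12.

12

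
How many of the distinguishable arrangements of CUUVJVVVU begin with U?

With the first slot taken by U, it remains to arrange the other 8 letters (CUVJVVVU).
Those 8 letters have U appearing twice and V appearing 4 times, giving (8)!/(4!·2!) = 840.

840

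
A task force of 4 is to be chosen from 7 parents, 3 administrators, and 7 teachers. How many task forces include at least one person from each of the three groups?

1029

Total 4-person selections from all 17: C(17,4) = 2380.
Selections missing a whole group: no parents → C(10,4) = 210; no administrators → C(14,4) = 1001; no teachers → C(10,4) = 210.
Add back selections omitting two groups (i.e. drawn from a single group): C(7,4) + C(3,4) + C(7,4) = 70.
By inclusion–exclusion: 2380 − 1421 + 70 = 1029.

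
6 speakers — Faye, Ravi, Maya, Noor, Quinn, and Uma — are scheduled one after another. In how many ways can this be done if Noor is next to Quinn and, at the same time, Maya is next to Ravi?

Treat {Noor,Quinn} as one block (2 orders) and {Maya,Ravi} as another (2 orders).
That leaves 4 units to arrange: 2 × 2 × 4! = 4 × 24 = 96.

96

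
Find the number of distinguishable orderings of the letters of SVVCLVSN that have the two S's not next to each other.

There are 8!/(3!·2!) = 3360 arrangements of SVVCLVSN in total.
If the two S's are adjacent, glue them into one block, leaving 7 items to arrange: (7)!/(3!) = 840 ways.
Hence 3360 − 840 = 2520.

2520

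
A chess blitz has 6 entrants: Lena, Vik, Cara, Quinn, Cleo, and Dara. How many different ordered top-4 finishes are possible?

360

There are 6 choices for 1st place, 5 for 2nd, and so on down to 3 for position 4.
That gives 6 × 5 × 4 × 3 = 360.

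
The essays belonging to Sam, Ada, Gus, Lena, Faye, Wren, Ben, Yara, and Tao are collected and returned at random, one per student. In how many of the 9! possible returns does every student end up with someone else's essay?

133496

Let Aᵢ be the assignments in which student i gets their own essay. We want the size of the complement of A₁∪…∪A_9.
By inclusion–exclusion this is Σ_{j=0}^{9} (−1)^j C(9,j)·(9−j)!.
Computing: 362880 − 362880 + 181440 − 60480 + 15120 − 3024 + 504 − 72 + 9 − 1 = 133496.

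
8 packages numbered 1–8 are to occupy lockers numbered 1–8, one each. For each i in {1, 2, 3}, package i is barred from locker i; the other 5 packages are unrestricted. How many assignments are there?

27240

Let Aᵢ (for i ∈ {1, 2, 3}) be the placements that put package i in its forbidden locker. Any j of these fix j positions, leaving (8−j)! ways to fill the rest, and there are C(3,j) ways to pick which j.
By inclusion–exclusion, the number of valid placements is Σ_{j=0}^{3} (−1)^j C(3,j)·(8−j)!.
Computing: 40320 − 15120 + 2160 − 120 = 27240.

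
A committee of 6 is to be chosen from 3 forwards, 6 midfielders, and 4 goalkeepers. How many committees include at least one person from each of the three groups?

1416

Unrestricted: C(13,6) = 1716 ways to pick any 6 of the 13.
Subtract selections that omit an entire group: no forwards → C(10,6) = 210; no midfielders → C(7,6) = 7; no goalkeepers → C(9,6) = 84.
Add back selections omitting two groups (i.e. drawn from a single group): C(3,6) + C(6,6) + C(4,6) = 1.
By inclusion–exclusion: 1716 − 301 + 1 = 1416.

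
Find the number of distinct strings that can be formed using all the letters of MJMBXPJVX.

45360

MJMBXPJVX has 9 letters with J appearing twice, M appearing twice, and X appearing twice.
The number of distinct arrangements is 9!/(2!·2!·2!) = 362880/8 = 45360.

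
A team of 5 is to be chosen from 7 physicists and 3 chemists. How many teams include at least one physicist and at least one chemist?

Total 5-person selections from all 10: C(10,5) = 252.
Selections missing a whole group: no physicists → C(3,5) = 0; no chemists → C(7,5) = 21.
Both groups omitted at once is impossible, so 252 − 21 = 231.

231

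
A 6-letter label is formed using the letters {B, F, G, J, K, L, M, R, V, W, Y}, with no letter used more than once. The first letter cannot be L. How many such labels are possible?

302400

The first letter has 11−1 = 10 choices (anything except L).
The remaining 5 letters are filled from the other 10 symbols without repetition: 10 × 9 × 8 × 7 × 6 = 30240.
Total: 10 × 30240 = 302400.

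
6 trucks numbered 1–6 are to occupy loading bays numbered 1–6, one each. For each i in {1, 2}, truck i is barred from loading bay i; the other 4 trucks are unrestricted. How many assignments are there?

504

Let Aᵢ (for i ∈ {1, 2}) be the placements that put truck i in its forbidden loading bay. Any j of these fix j positions, leaving (6−j)! ways to fill the rest, and there are C(2,j) ways to pick which j.
By inclusion–exclusion, the number of valid placements is Σ_{j=0}^{2} (−1)^j C(2,j)·(6−j)!.
Computing: 720 − 240 + 24 = 504.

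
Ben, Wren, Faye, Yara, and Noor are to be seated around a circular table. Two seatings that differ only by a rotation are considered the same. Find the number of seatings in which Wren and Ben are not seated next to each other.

12

Without the restriction there are (4)! = 24 seatings.
Those with Wren next to Ben: fuse the pair into one unit and seat 4 units around a circle — 2·(3)! = 12.
Subtracting, 24 − 12 = 12.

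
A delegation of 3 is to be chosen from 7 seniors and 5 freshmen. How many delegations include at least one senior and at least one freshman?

Total 3-person selections from all 12: C(12,3) = 220.
Selections missing a whole group: no seniors → C(5,3) = 10; no freshmen → C(7,3) = 35.
Both groups omitted at once is impossible, so 220 − 45 = 175.

175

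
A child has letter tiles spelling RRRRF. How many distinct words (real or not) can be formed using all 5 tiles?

5

RRRRF has 5 letters with R appearing 4 times.
Dividing 5! = 120 by 4! = 24 for the repeated letters gives 5.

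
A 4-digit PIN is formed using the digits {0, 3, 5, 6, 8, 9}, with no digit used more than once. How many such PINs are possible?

This is a permutation of 4 out of 6: P(6,4) = 6!/2!.
6 × 5 × 4 × 3 = 360.

360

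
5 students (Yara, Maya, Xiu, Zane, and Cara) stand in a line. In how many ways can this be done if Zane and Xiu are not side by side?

There are 5! = 120 arrangements in all. If Zane and Xiu are adjacent, merging them into one block gives 2·(4)! = 48 arrangements.
So 120 − 48 = 72 arrangements keep them apart.

72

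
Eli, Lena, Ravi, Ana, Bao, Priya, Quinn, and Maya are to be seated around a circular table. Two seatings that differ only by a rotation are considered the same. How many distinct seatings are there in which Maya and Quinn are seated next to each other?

Treat {Maya, Quinn} as one unit (2 internal orders) and seat the resulting 7 units around the table: (6)! circular arrangements.
So 2 × (6)! = 2 × 720 = 1440.

1440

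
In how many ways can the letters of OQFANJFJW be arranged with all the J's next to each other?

Treat the 2 copies of J as a single block. The multiset to arrange is then {JJ, A, F, F, N, O, Q, W}, 8 items in all.
That gives (8)!/(2!) = 20160 arrangements.

20160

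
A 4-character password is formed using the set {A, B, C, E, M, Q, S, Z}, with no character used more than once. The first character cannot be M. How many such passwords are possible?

1470

The first character has 8−1 = 7 choices (anything except M).
The remaining 3 characters are filled from the other 7 symbols without repetition: 7 × 6 × 5 = 210.
Total: 7 × 210 = 1470.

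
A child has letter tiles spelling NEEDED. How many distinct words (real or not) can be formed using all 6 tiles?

60

Letter multiplicities in NEEDED: D×2, E×3, N×1.
Dividing 6! = 720 by 3!·2! = 12 for the repeated letters gives 60.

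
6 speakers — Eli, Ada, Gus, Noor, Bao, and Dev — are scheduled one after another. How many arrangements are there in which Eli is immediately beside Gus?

Glue Eli and Gus into one block (2 internal orders), leaving 5 units to arrange in a row.
That gives 2 × 5! = 2 × 120 = 240.

240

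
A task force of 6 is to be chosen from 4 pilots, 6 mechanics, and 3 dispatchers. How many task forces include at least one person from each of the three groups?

1416

With no constraint there are C(13,6) = 1716 possible selections.
Subtract selections that omit an entire group: no pilots → C(9,6) = 84; no mechanics → C(7,6) = 7; no dispatchers → C(10,6) = 210.
Add back selections omitting two groups (i.e. drawn from a single group): C(4,6) + C(6,6) + C(3,6) = 1.
By inclusion–exclusion: 1716 − 301 + 1 = 1416.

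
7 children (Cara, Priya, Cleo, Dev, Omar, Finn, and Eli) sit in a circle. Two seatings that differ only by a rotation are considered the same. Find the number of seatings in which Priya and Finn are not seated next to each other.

Without the restriction there are (6)! = 720 seatings.
Seatings with Priya beside Finn: treat them as a block with 2 internal orders, giving 2 × (5)! = 240.
Subtracting, 720 − 240 = 480.

480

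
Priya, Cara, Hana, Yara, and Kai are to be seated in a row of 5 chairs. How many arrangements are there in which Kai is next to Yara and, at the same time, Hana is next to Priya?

Treat {Kai,Yara} as one block (2 orders) and {Hana,Priya} as another (2 orders).
That leaves 3 units to arrange: 2 × 2 × 3! = 4 × 6 = 24.

24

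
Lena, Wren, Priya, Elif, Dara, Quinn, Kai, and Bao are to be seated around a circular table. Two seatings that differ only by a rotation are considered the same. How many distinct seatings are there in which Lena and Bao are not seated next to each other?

3600

All circular seatings of 8 people number (7)! = 5040.
Seatings with Lena beside Bao: treat them as a block with 2 internal orders, giving 2 × (6)! = 1440.
Subtracting, 5040 − 1440 = 3600.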